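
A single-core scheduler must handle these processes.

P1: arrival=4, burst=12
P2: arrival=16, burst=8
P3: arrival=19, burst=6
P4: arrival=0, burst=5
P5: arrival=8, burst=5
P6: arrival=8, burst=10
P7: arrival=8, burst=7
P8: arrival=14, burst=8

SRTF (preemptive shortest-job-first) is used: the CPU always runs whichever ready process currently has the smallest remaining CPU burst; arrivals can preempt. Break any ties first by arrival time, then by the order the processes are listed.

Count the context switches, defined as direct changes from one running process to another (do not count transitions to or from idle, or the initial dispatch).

8

Schedule: | P4 0-5 | P1 5-8 | P5 8-13 | P7 13-20 | P3 20-26 | P8 26-34 | P2 34-42 | P1 42-51 | P6 51-61 |
Completion: P1=51  P2=42  P3=26  P4=5  P5=13  P6=61  P7=20  P8=34
Turnaround (C−A): P1=47  P2=26  P3=7  P4=5  P5=5  P6=53  P7=12  P8=20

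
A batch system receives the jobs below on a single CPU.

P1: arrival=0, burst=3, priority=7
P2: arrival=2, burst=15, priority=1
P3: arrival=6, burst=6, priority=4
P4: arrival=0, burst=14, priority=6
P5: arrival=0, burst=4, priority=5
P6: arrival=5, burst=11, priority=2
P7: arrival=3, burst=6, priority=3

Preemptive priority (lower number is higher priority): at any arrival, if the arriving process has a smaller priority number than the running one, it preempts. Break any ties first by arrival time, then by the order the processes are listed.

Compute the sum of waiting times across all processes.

Gantt: | P5 0-2 | P2 2-17 | P6 17-28 | P7 28-34 | P3 34-40 | P5 40-42 | P4 42-56 | P1 56-59 |
Completion: P1=59  P2=17  P3=40  P4=56  P5=42  P6=28  P7=34
Turnaround (C−A): P1=59  P2=15  P3=34  P4=56  P5=42  P6=23  P7=31
Waiting = turnaround − burst: P1=56, P2=0, P3=28, P4=42, P5=38, P6=12, P7=25
Total waiting = 56 + 0 + 28 + 42 + 38 + 12 + 25 = 201

201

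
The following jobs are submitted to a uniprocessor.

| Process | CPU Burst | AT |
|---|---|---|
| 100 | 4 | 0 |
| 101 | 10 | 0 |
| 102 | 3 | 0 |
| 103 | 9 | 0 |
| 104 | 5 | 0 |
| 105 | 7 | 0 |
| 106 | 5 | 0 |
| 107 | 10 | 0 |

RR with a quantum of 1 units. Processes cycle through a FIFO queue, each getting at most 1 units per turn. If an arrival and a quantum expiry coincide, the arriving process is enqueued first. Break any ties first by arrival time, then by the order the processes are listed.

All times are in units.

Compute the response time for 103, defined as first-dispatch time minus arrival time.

3

Schedule: | 100 0-1 | 101 1-2 | 102 2-3 | 103 3-4 | 104 4-5 | 105 5-6 | 106 6-7 | 107 7-8 | 100 8-9 | 101 9-10 | 102 10-11 | 103 11-12 | 104 12-13 | 105 13-14 | 106 14-15 | 107 15-16 | 100 16-17 | 101 17-18 | 102 18-19 | 103 19-20 | 104 20-21 | 105 21-22 | 106 22-23 | 107 23-24 | 100 24-25 | 101 25-26 | 103 26-27 | 104 27-28 | 105 28-29 | 106 29-30 | 107 30-31 | 101 31-32 | 103 32-33 | 104 33-34 | 105 34-35 | 106 35-36 | 107 36-37 | 101 37-38 | 103 38-39 | 105 39-40 | 107 40-41 | 101 41-42 | 103 42-43 | 105 43-44 | 107 44-45 | 101 45-46 | 103 46-47 | 107 47-48 | 101 48-49 | 103 49-50 | 107 50-51 | 101 51-52 | 107 52-53 |
Completion: 100=25  101=52  102=19  103=50  104=34  105=44  106=36  107=53
Response(103) = first start − arrival = 3 − 0 = 3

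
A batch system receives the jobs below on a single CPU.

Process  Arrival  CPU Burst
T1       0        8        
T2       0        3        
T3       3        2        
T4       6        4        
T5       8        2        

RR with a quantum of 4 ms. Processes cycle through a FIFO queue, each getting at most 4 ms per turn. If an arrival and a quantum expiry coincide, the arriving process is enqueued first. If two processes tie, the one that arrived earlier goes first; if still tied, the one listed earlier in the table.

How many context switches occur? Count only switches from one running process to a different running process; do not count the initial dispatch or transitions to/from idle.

Gantt: | T1 0-4 | T2 4-7 | T3 7-9 | T1 9-13 | T4 13-17 | T5 17-19 |
Completion: T1=13  T2=7  T3=9  T4=17  T5=19
Turnaround (C−A): T1=13  T2=7  T3=6  T4=11  T5=11

5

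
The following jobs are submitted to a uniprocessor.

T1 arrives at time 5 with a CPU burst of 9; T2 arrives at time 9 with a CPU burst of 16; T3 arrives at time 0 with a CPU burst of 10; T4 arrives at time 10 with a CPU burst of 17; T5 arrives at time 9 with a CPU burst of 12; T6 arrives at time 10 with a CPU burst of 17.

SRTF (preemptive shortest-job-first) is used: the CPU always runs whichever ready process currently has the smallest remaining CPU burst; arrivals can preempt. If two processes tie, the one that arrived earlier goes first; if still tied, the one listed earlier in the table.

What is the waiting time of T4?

Timeline: | T3 0-10 | T1 10-19 | T5 19-31 | T2 31-47 | T4 47-64 | T6 64-81 |
Completion: T1=19  T2=47  T3=10  T4=64  T5=31  T6=81
Turnaround (C−A): T1=14  T2=38  T3=10  T4=54  T5=22  T6=71
Waiting(T4) = turnaround − burst = 54 − 17 = 37

37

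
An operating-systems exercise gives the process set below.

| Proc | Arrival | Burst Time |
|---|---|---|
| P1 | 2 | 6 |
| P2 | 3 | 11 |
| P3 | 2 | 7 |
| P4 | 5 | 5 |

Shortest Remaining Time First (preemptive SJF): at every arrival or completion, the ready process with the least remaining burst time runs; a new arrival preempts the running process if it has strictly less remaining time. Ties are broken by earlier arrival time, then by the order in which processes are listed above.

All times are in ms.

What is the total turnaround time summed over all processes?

Gantt: | idle 0-2 | P1 2-8 | P4 8-13 | P3 13-20 | P2 20-31 |
Completion: P1=8  P2=31  P3=20  P4=13
Turnaround (C−A): P1=6  P2=28  P3=18  P4=8
Turnaround = completion − arrival: P1=6, P2=28, P3=18, P4=8
Total turnaround = 6 + 28 + 18 + 8 = 60

60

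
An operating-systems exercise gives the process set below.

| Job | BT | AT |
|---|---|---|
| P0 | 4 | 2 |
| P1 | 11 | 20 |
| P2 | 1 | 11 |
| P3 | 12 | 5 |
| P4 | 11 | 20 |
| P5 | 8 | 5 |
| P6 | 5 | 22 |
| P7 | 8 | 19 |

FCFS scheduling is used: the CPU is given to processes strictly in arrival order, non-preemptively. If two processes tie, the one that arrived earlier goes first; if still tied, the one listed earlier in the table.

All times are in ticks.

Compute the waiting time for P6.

35

Gantt: | idle 0-2 | P0 2-6 | P3 6-18 | P5 18-26 | P2 26-27 | P7 27-35 | P1 35-46 | P4 46-57 | P6 57-62 |
Completion: P0=6  P1=46  P2=27  P3=18  P4=57  P5=26  P6=62  P7=35
Waiting(P6) = turnaround − burst = 40 − 5 = 35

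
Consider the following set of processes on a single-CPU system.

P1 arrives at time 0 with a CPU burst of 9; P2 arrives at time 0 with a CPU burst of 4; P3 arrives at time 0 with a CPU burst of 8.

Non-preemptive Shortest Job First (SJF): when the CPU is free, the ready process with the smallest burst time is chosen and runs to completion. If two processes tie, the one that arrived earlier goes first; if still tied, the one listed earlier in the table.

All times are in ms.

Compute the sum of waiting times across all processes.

Timeline: | P2 0-4 | P3 4-12 | P1 12-21 |
Completion: P1=21  P2=4  P3=12
Turnaround (C−A): P1=21  P2=4  P3=12
Waiting = turnaround − burst: P1=12, P2=0, P3=4
Total waiting = 12 + 0 + 4 = 16

16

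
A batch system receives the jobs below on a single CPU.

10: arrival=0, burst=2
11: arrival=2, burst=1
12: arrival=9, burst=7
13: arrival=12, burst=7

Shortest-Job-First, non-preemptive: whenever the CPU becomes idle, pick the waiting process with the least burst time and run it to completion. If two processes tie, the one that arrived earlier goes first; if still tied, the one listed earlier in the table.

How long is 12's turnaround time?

Gantt: | 10 0-2 | 11 2-3 | idle 3-9 | 12 9-16 | 13 16-23 |
Completion: 10=2  11=3  12=16  13=23
Turnaround (C−A): 10=2  11=1  12=7  13=11
Turnaround(12) = completion − arrival = 16 − 9 = 7

7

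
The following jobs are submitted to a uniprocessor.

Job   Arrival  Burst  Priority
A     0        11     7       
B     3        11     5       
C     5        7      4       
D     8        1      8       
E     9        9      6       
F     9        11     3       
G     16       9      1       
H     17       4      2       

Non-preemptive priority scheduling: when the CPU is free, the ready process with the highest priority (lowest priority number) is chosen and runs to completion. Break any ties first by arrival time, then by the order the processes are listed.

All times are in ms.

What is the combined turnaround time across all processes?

252

Timeline: | A 0-11 | F 11-22 | G 22-31 | H 31-35 | C 35-42 | B 42-53 | E 53-62 | D 62-63 |
Completion: A=11  B=53  C=42  D=63  E=62  F=22  G=31  H=35
Turnaround = completion − arrival: A=11, B=50, C=37, D=55, E=53, F=13, G=15, H=18
Total turnaround = 11 + 50 + 37 + 55 + 53 + 13 + 15 + 18 = 252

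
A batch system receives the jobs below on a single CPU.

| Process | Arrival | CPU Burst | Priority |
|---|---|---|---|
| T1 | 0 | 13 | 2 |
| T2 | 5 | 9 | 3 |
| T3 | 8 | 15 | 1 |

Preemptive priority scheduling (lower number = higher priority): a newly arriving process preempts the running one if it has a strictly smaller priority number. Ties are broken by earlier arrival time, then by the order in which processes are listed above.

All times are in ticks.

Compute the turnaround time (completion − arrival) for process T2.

Timeline: | T1 0-8 | T3 8-23 | T1 23-28 | T2 28-37 |
Completion: T1=28  T2=37  T3=23
Turnaround (C−A): T1=28  T2=32  T3=15
Turnaround(T2) = completion − arrival = 37 − 5 = 32

32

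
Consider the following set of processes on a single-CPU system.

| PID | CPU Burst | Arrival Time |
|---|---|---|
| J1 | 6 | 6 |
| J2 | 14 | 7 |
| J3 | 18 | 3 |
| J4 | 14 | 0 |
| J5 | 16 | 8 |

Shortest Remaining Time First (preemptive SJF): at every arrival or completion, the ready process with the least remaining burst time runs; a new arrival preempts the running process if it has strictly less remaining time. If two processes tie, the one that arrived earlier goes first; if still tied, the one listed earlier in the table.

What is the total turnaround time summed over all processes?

Timeline: | J4 0-6 | J1 6-12 | J4 12-20 | J2 20-34 | J5 34-50 | J3 50-68 |
Completion: J1=12  J2=34  J3=68  J4=20  J5=50
Turnaround (C−A): J1=6  J2=27  J3=65  J4=20  J5=42
Turnaround = completion − arrival: J1=6, J2=27, J3=65, J4=20, J5=42
Total turnaround = 6 + 27 + 65 + 20 + 42 = 160

160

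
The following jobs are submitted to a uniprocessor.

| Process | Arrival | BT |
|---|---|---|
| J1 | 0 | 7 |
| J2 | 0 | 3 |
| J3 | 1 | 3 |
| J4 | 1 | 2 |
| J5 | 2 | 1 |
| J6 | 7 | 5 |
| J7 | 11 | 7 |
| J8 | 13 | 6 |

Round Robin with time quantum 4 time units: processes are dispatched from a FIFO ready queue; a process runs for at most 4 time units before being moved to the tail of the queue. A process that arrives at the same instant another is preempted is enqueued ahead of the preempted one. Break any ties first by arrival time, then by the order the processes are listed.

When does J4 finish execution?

Schedule: | J1 0-4 | J2 4-7 | J3 7-10 | J4 10-12 | J5 12-13 | J1 13-16 | J6 16-20 | J7 20-24 | J8 24-28 | J6 28-29 | J7 29-32 | J8 32-34 |
Completion: J1=16  J2=7  J3=10  J4=12  J5=13  J6=29  J7=32  J8=34

12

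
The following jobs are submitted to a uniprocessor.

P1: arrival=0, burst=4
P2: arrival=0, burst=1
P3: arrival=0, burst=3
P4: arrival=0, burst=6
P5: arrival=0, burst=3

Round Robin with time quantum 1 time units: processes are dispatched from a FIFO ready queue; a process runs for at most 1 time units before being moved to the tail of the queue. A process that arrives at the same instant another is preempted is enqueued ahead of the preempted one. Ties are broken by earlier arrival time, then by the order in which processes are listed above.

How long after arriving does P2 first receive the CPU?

1

Timeline: | P1 0-1 | P2 1-2 | P3 2-3 | P4 3-4 | P5 4-5 | P1 5-6 | P3 6-7 | P4 7-8 | P5 8-9 | P1 9-10 | P3 10-11 | P4 11-12 | P5 12-13 | P1 13-14 | P4 14-17 |
Completion: P1=14  P2=2  P3=11  P4=17  P5=13
Turnaround (C−A): P1=14  P2=2  P3=11  P4=17  P5=13
Response(P2) = first start − arrival = 1 − 0 = 1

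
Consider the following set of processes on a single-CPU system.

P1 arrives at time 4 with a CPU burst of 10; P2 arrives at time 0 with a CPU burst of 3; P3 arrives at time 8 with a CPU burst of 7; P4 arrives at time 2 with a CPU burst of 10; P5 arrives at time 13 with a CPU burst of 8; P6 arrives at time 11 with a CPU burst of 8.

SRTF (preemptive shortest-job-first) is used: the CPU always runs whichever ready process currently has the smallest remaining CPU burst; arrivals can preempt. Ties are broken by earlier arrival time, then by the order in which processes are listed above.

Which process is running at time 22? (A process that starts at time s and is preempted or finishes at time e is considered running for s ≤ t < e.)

P6

Gantt: | P2 0-3 | P4 3-13 | P3 13-20 | P6 20-28 | P5 28-36 | P1 36-46 |
Completion: P1=46  P2=3  P3=20  P4=13  P5=36  P6=28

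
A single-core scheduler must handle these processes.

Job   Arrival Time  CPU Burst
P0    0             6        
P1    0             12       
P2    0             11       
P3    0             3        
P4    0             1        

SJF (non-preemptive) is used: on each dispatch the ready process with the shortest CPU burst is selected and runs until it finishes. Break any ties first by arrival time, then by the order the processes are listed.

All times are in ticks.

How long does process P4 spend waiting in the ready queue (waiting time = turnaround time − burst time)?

0

Schedule: | P4 0-1 | P3 1-4 | P0 4-10 | P2 10-21 | P1 21-33 |
Completion: P0=10  P1=33  P2=21  P3=4  P4=1
Waiting(P4) = turnaround − burst = 1 − 1 = 0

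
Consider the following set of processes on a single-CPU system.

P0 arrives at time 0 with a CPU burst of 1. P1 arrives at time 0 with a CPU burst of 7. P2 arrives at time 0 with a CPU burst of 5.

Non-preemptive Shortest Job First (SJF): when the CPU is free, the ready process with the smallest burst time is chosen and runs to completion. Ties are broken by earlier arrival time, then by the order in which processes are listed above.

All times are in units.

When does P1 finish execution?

Gantt: | P0 0-1 | P2 1-6 | P1 6-13 |
Completion: P0=1  P1=13  P2=6
Turnaround (C−A): P0=1  P1=13  P2=6

13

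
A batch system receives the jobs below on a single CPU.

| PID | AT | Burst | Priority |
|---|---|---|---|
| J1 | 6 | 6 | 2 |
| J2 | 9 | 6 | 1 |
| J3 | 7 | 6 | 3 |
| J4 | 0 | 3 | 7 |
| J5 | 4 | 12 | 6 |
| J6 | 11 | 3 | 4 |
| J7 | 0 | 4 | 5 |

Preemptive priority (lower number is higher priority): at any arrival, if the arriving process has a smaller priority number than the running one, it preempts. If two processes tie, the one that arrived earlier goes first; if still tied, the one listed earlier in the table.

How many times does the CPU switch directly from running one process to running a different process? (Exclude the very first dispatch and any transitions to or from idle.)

8

Timeline: | J7 0-4 | J5 4-6 | J1 6-9 | J2 9-15 | J1 15-18 | J3 18-24 | J6 24-27 | J5 27-37 | J4 37-40 |
Completion: J1=18  J2=15  J3=24  J4=40  J5=37  J6=27  J7=4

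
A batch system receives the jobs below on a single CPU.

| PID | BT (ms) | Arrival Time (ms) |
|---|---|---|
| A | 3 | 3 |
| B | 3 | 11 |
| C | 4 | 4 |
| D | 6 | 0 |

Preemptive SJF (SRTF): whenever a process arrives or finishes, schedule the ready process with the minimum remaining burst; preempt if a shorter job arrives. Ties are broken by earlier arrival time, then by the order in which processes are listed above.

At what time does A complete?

Gantt: | D 0-6 | A 6-9 | C 9-13 | B 13-16 |
Completion: A=9  B=16  C=13  D=6
Turnaround (C−A): A=6  B=5  C=9  D=6

9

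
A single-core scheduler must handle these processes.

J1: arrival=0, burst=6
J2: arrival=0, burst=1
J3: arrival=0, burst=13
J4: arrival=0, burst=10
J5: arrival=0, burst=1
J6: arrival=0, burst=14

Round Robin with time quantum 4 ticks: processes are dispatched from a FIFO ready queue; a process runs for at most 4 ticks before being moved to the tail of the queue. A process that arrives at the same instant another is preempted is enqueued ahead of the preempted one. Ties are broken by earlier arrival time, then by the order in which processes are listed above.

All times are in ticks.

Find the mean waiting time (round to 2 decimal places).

20.00

Timeline: | J1 0-4 | J2 4-5 | J3 5-9 | J4 9-13 | J5 13-14 | J6 14-18 | J1 18-20 | J3 20-24 | J4 24-28 | J6 28-32 | J3 32-36 | J4 36-38 | J6 38-42 | J3 42-43 | J6 43-45 |
Completion: J1=20  J2=5  J3=43  J4=38  J5=14  J6=45
Waiting times: J1=14, J2=4, J3=30, J4=28, J5=13, J6=31
Average waiting = (14+4+30+28+13+31) / 6 = 120/6 = 20.00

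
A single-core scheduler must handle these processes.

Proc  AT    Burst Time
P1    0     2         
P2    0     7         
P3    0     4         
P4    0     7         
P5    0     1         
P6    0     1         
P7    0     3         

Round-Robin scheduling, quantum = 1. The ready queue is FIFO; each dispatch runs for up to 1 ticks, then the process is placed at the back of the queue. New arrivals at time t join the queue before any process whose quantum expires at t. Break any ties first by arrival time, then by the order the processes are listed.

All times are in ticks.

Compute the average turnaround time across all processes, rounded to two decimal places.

Schedule: | P1 0-1 | P2 1-2 | P3 2-3 | P4 3-4 | P5 4-5 | P6 5-6 | P7 6-7 | P1 7-8 | P2 8-9 | P3 9-10 | P4 10-11 | P7 11-12 | P2 12-13 | P3 13-14 | P4 14-15 | P7 15-16 | P2 16-17 | P3 17-18 | P4 18-19 | P2 19-20 | P4 20-21 | P2 21-22 | P4 22-23 | P2 23-24 | P4 24-25 |
Completion: P1=8  P2=24  P3=18  P4=25  P5=5  P6=6  P7=16
Turnaround times: P1=8, P2=24, P3=18, P4=25, P5=5, P6=6, P7=16
Average turnaround = (8+24+18+25+5+6+16) / 7 = 102/7 = 14.57

14.57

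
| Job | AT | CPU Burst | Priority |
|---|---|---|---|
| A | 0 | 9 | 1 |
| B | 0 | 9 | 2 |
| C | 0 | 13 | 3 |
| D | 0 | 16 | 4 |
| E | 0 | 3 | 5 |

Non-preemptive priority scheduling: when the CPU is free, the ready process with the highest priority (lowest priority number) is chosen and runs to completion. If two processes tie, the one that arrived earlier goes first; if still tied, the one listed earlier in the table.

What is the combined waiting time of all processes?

105

Schedule: | A 0-9 | B 9-18 | C 18-31 | D 31-47 | E 47-50 |
Completion: A=9  B=18  C=31  D=47  E=50
Waiting = turnaround − burst: A=0, B=9, C=18, D=31, E=47
Total waiting = 0 + 9 + 18 + 31 + 47 = 105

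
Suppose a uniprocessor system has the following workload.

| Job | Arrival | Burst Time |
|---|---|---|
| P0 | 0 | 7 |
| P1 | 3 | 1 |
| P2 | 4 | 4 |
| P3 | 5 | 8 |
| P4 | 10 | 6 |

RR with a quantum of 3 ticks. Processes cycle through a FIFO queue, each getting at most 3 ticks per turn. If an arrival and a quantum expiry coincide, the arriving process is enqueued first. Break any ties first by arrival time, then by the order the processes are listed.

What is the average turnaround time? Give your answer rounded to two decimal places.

Timeline: | P0 0-3 | P1 3-4 | P0 4-7 | P2 7-10 | P3 10-13 | P0 13-14 | P4 14-17 | P2 17-18 | P3 18-21 | P4 21-24 | P3 24-26 |
Completion: P0=14  P1=4  P2=18  P3=26  P4=24
Turnaround (C−A): P0=14  P1=1  P2=14  P3=21  P4=14
Turnaround times: P0=14, P1=1, P2=14, P3=21, P4=14
Average turnaround = (14+1+14+21+14) / 5 = 64/5 = 12.80

12.80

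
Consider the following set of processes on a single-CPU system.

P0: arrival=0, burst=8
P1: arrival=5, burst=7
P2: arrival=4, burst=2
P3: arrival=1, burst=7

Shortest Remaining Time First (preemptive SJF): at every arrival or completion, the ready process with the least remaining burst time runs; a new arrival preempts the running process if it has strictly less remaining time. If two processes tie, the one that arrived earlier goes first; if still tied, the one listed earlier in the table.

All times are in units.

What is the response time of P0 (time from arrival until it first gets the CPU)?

Gantt: | P0 0-4 | P2 4-6 | P0 6-10 | P3 10-17 | P1 17-24 |
Completion: P0=10  P1=24  P2=6  P3=17
Turnaround (C−A): P0=10  P1=19  P2=2  P3=16
Response(P0) = first start − arrival = 0 − 0 = 0

0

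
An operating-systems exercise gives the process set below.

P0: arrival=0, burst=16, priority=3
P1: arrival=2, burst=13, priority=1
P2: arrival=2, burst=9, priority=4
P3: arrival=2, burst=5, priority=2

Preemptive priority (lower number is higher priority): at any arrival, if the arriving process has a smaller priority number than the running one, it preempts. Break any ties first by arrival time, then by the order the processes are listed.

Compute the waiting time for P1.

0

Timeline: | P0 0-2 | P1 2-15 | P3 15-20 | P0 20-34 | P2 34-43 |
Completion: P0=34  P1=15  P2=43  P3=20
Waiting(P1) = turnaround − burst = 13 − 13 = 0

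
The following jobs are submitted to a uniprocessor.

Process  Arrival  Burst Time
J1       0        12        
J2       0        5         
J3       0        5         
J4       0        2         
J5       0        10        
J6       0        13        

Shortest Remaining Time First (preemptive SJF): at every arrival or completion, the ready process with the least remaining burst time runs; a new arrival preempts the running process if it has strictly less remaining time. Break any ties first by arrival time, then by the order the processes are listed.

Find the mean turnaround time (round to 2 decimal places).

20.67

Timeline: | J4 0-2 | J2 2-7 | J3 7-12 | J5 12-22 | J1 22-34 | J6 34-47 |
Completion: J1=34  J2=7  J3=12  J4=2  J5=22  J6=47
Turnaround times: J1=34, J2=7, J3=12, J4=2, J5=22, J6=47
Average turnaround = (34+7+12+2+22+47) / 6 = 124/6 = 20.67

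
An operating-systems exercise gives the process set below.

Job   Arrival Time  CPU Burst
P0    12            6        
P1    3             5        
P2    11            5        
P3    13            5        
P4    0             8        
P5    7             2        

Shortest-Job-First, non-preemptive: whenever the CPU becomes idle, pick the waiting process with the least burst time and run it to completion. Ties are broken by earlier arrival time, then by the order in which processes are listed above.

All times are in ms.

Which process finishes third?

P1

Gantt: | P4 0-8 | P5 8-10 | P1 10-15 | P2 15-20 | P3 20-25 | P0 25-31 |
Completion: P0=31  P1=15  P2=20  P3=25  P4=8  P5=10
Turnaround (C−A): P0=19  P1=12  P2=9  P3=12  P4=8  P5=3
Finish order: P4 → P5 → P1 → P2 → P3 → P0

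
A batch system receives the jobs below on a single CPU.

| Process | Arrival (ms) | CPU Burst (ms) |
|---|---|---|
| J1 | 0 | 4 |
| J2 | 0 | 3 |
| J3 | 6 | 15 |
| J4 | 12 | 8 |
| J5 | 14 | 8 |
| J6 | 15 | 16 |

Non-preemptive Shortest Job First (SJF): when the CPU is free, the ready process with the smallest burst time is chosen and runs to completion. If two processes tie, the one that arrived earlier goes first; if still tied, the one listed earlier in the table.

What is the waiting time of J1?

3

Schedule: | J2 0-3 | J1 3-7 | J3 7-22 | J4 22-30 | J5 30-38 | J6 38-54 |
Completion: J1=7  J2=3  J3=22  J4=30  J5=38  J6=54
Turnaround (C−A): J1=7  J2=3  J3=16  J4=18  J5=24  J6=39
Waiting(J1) = turnaround − burst = 7 − 4 = 3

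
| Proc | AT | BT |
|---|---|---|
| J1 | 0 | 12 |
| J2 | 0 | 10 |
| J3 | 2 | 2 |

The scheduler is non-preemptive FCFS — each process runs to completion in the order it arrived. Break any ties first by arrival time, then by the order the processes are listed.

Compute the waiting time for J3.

20

Timeline: | J1 0-12 | J2 12-22 | J3 22-24 |
Completion: J1=12  J2=22  J3=24
Turnaround (C−A): J1=12  J2=22  J3=22
Waiting(J3) = turnaround − burst = 22 − 2 = 20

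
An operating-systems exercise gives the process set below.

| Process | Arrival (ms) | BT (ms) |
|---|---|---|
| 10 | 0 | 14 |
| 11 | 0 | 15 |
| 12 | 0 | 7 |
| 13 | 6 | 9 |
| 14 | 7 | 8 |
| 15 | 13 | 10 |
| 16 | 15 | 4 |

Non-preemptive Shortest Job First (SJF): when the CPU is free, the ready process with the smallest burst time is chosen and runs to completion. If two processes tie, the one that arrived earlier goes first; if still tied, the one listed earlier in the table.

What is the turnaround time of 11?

Gantt: | 12 0-7 | 14 7-15 | 16 15-19 | 13 19-28 | 15 28-38 | 10 38-52 | 11 52-67 |
Completion: 10=52  11=67  12=7  13=28  14=15  15=38  16=19
Turnaround (C−A): 10=52  11=67  12=7  13=22  14=8  15=25  16=4
Turnaround(11) = completion − arrival = 67 − 0 = 67

67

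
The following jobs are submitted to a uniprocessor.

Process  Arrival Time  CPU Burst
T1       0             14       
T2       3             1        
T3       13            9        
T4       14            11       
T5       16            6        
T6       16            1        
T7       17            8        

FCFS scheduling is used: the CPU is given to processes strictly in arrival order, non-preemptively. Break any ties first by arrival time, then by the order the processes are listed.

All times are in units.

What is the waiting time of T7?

Schedule: | T1 0-14 | T2 14-15 | T3 15-24 | T4 24-35 | T5 35-41 | T6 41-42 | T7 42-50 |
Completion: T1=14  T2=15  T3=24  T4=35  T5=41  T6=42  T7=50
Waiting(T7) = turnaround − burst = 33 − 8 = 25

25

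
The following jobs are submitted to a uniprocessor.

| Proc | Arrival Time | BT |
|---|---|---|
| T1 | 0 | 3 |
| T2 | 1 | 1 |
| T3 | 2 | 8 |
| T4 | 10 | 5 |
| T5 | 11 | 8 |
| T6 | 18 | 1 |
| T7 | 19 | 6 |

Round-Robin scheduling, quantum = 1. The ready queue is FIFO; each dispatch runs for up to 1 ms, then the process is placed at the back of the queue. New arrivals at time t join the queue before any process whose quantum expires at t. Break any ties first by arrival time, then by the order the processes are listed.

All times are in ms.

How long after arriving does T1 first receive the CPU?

0

Schedule: | T1 0-1 | T2 1-2 | T1 2-3 | T3 3-4 | T1 4-5 | T3 5-10 | T4 10-11 | T3 11-12 | T5 12-13 | T4 13-14 | T3 14-15 | T5 15-16 | T4 16-17 | T5 17-18 | T4 18-19 | T6 19-20 | T5 20-21 | T7 21-22 | T4 22-23 | T5 23-24 | T7 24-25 | T5 25-26 | T7 26-27 | T5 27-28 | T7 28-29 | T5 29-30 | T7 30-32 |
Completion: T1=5  T2=2  T3=15  T4=23  T5=30  T6=20  T7=32
Response(T1) = first start − arrival = 0 − 0 = 0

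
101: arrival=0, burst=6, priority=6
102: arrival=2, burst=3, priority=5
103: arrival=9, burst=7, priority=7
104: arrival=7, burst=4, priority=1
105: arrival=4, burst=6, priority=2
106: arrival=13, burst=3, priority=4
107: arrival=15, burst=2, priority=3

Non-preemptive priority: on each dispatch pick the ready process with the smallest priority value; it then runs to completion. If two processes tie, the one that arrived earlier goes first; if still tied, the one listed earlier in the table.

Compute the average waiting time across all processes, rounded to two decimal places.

Gantt: | 101 0-6 | 105 6-12 | 104 12-16 | 107 16-18 | 106 18-21 | 102 21-24 | 103 24-31 |
Completion: 101=6  102=24  103=31  104=16  105=12  106=21  107=18
Waiting times: 101=0, 102=19, 103=15, 104=5, 105=2, 106=5, 107=1
Average waiting = (0+19+15+5+2+5+1) / 7 = 47/7 = 6.71

6.71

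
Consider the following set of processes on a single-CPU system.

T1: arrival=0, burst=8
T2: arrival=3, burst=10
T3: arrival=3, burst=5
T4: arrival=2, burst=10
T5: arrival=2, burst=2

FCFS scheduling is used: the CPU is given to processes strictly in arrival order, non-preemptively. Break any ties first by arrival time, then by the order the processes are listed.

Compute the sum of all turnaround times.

101

Timeline: | T1 0-8 | T4 8-18 | T5 18-20 | T2 20-30 | T3 30-35 |
Completion: T1=8  T2=30  T3=35  T4=18  T5=20
Turnaround = completion − arrival: T1=8, T2=27, T3=32, T4=16, T5=18
Total turnaround = 8 + 27 + 32 + 16 + 18 = 101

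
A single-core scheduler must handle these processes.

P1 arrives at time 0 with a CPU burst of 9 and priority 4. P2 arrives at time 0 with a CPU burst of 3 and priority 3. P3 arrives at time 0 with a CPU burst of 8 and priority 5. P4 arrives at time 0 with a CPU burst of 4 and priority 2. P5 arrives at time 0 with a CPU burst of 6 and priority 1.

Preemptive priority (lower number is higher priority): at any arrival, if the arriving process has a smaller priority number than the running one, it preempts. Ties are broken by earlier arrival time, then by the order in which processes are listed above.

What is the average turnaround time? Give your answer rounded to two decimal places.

Schedule: | P5 0-6 | P4 6-10 | P2 10-13 | P1 13-22 | P3 22-30 |
Completion: P1=22  P2=13  P3=30  P4=10  P5=6
Turnaround (C−A): P1=22  P2=13  P3=30  P4=10  P5=6
Turnaround times: P1=22, P2=13, P3=30, P4=10, P5=6
Average turnaround = (22+13+30+10+6) / 5 = 81/5 = 16.20

16.20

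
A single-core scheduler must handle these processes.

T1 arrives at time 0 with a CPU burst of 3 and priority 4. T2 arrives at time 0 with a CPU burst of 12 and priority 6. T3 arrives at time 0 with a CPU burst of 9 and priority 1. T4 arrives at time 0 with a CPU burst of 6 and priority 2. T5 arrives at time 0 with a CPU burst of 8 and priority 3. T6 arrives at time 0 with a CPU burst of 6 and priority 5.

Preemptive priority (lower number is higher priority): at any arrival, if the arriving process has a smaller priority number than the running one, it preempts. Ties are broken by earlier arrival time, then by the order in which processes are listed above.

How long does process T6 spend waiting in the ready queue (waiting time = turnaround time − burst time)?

26

Timeline: | T3 0-9 | T4 9-15 | T5 15-23 | T1 23-26 | T6 26-32 | T2 32-44 |
Completion: T1=26  T2=44  T3=9  T4=15  T5=23  T6=32
Turnaround (C−A): T1=26  T2=44  T3=9  T4=15  T5=23  T6=32
Waiting(T6) = turnaround − burst = 32 − 6 = 26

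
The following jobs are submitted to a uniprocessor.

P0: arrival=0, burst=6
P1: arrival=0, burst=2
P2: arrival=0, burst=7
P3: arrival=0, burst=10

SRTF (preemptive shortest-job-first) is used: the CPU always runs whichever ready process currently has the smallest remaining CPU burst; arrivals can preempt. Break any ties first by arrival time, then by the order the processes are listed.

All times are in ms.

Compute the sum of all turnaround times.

Schedule: | P1 0-2 | P0 2-8 | P2 8-15 | P3 15-25 |
Completion: P0=8  P1=2  P2=15  P3=25
Turnaround (C−A): P0=8  P1=2  P2=15  P3=25
Turnaround = completion − arrival: P0=8, P1=2, P2=15, P3=25
Total turnaround = 8 + 2 + 15 + 25 = 50

50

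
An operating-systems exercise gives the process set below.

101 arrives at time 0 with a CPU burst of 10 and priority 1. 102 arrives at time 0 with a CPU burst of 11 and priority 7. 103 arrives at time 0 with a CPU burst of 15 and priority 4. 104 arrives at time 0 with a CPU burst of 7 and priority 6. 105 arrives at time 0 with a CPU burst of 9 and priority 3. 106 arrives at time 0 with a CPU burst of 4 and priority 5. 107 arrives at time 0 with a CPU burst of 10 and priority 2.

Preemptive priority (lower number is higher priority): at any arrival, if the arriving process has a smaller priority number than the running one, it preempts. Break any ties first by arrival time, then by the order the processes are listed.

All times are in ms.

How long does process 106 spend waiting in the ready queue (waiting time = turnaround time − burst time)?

44

Gantt: | 101 0-10 | 107 10-20 | 105 20-29 | 103 29-44 | 106 44-48 | 104 48-55 | 102 55-66 |
Completion: 101=10  102=66  103=44  104=55  105=29  106=48  107=20
Waiting(106) = turnaround − burst = 48 − 4 = 44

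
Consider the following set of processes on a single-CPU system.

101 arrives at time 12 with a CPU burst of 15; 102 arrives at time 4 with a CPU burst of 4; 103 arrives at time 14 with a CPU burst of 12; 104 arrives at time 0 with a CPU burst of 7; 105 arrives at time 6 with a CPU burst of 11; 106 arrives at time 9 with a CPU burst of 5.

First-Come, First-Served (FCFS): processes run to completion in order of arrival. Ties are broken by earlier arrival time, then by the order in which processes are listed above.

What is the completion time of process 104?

7

Gantt: | 104 0-7 | 102 7-11 | 105 11-22 | 106 22-27 | 101 27-42 | 103 42-54 |
Completion: 101=42  102=11  103=54  104=7  105=22  106=27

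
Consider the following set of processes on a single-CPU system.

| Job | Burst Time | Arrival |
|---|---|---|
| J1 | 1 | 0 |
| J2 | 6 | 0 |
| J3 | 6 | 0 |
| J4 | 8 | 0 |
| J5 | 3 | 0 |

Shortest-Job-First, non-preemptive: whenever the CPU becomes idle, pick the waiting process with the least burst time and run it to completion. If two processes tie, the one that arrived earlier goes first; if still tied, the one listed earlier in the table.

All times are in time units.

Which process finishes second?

Schedule: | J1 0-1 | J5 1-4 | J2 4-10 | J3 10-16 | J4 16-24 |
Completion: J1=1  J2=10  J3=16  J4=24  J5=4
Turnaround (C−A): J1=1  J2=10  J3=16  J4=24  J5=4
Finish order: J1 → J5 → J2 → J3 → J4

J5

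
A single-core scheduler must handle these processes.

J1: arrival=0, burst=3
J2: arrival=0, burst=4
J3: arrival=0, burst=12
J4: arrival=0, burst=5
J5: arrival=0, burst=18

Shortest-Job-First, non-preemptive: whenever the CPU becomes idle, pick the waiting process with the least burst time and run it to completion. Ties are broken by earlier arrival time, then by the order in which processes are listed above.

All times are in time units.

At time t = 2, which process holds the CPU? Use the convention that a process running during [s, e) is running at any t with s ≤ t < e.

Timeline: | J1 0-3 | J2 3-7 | J4 7-12 | J3 12-24 | J5 24-42 |
Completion: J1=3  J2=7  J3=24  J4=12  J5=42

J1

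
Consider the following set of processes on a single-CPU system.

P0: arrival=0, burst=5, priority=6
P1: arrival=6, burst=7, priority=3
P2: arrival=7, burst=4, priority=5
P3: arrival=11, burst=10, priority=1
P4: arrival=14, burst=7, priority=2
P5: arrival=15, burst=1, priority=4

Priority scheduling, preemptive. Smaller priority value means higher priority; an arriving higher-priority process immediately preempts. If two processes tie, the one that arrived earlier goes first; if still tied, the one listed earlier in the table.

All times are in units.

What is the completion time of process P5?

31

Gantt: | P0 0-5 | idle 5-6 | P1 6-11 | P3 11-21 | P4 21-28 | P1 28-30 | P5 30-31 | P2 31-35 |
Completion: P0=5  P1=30  P2=35  P3=21  P4=28  P5=31
Turnaround (C−A): P0=5  P1=24  P2=28  P3=10  P4=14  P5=16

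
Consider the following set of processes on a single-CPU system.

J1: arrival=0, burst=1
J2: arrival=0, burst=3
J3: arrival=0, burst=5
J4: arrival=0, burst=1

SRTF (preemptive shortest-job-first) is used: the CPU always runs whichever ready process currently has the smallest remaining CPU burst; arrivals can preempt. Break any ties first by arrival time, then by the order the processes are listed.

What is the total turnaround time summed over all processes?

18

Gantt: | J1 0-1 | J4 1-2 | J2 2-5 | J3 5-10 |
Completion: J1=1  J2=5  J3=10  J4=2
Turnaround (C−A): J1=1  J2=5  J3=10  J4=2
Turnaround = completion − arrival: J1=1, J2=5, J3=10, J4=2
Total turnaround = 1 + 5 + 10 + 2 = 18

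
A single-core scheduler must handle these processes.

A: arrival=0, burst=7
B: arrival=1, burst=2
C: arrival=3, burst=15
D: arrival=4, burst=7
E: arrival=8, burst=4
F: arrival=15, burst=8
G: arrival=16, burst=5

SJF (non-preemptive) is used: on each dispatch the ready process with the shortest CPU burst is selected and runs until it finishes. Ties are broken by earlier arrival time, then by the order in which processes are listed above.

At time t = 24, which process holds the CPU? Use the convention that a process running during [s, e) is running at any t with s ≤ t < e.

G

Timeline: | A 0-7 | B 7-9 | E 9-13 | D 13-20 | G 20-25 | F 25-33 | C 33-48 |
Completion: A=7  B=9  C=48  D=20  E=13  F=33  G=25
Turnaround (C−A): A=7  B=8  C=45  D=16  E=5  F=18  G=9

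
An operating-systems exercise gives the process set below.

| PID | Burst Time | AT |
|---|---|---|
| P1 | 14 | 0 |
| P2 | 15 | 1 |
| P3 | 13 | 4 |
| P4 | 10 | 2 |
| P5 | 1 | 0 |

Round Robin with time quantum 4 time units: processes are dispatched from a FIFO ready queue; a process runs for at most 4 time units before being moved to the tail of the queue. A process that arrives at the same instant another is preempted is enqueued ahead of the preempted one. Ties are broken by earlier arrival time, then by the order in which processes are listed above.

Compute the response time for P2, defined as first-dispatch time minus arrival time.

Schedule: | P1 0-4 | P5 4-5 | P2 5-9 | P4 9-13 | P3 13-17 | P1 17-21 | P2 21-25 | P4 25-29 | P3 29-33 | P1 33-37 | P2 37-41 | P4 41-43 | P3 43-47 | P1 47-49 | P2 49-52 | P3 52-53 |
Completion: P1=49  P2=52  P3=53  P4=43  P5=5
Response(P2) = first start − arrival = 5 − 1 = 4

4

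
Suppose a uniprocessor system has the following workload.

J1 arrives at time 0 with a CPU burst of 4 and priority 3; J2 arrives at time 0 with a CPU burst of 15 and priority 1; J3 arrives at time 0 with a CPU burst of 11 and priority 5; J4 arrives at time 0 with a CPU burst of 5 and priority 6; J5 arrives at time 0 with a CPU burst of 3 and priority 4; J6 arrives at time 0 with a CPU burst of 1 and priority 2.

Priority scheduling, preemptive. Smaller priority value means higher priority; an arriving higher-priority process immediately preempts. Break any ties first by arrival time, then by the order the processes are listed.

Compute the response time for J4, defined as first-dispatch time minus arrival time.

Timeline: | J2 0-15 | J6 15-16 | J1 16-20 | J5 20-23 | J3 23-34 | J4 34-39 |
Completion: J1=20  J2=15  J3=34  J4=39  J5=23  J6=16
Turnaround (C−A): J1=20  J2=15  J3=34  J4=39  J5=23  J6=16
Response(J4) = first start − arrival = 34 − 0 = 34

34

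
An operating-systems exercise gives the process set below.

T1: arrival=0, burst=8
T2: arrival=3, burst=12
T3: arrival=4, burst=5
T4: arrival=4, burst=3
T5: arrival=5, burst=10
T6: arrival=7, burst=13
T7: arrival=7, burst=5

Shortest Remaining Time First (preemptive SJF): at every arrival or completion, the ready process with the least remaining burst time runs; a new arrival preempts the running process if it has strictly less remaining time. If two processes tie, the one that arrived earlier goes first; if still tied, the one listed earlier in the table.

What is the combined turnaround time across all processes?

Gantt: | T1 0-4 | T4 4-7 | T1 7-11 | T3 11-16 | T7 16-21 | T5 21-31 | T2 31-43 | T6 43-56 |
Completion: T1=11  T2=43  T3=16  T4=7  T5=31  T6=56  T7=21
Turnaround (C−A): T1=11  T2=40  T3=12  T4=3  T5=26  T6=49  T7=14
Turnaround = completion − arrival: T1=11, T2=40, T3=12, T4=3, T5=26, T6=49, T7=14
Total turnaround = 11 + 40 + 12 + 3 + 26 + 49 + 14 = 155

155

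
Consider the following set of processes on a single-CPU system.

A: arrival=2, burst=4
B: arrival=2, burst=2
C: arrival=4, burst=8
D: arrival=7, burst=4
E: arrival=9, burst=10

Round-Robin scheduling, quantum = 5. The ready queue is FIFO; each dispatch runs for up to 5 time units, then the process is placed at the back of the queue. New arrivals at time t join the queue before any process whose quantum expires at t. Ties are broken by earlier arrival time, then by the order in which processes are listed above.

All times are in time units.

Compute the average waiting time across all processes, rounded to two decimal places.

Timeline: | idle 0-2 | A 2-6 | B 6-8 | C 8-13 | D 13-17 | E 17-22 | C 22-25 | E 25-30 |
Completion: A=6  B=8  C=25  D=17  E=30
Turnaround (C−A): A=4  B=6  C=21  D=10  E=21
Waiting times: A=0, B=4, C=13, D=6, E=11
Average waiting = (0+4+13+6+11) / 5 = 34/5 = 6.80

6.80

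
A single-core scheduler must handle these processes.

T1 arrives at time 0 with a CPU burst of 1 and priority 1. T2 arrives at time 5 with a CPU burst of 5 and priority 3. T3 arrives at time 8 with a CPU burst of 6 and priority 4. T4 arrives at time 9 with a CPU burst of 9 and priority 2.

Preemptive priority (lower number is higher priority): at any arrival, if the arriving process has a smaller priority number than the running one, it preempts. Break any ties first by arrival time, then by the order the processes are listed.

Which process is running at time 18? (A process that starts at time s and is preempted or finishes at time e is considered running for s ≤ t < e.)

Schedule: | T1 0-1 | idle 1-5 | T2 5-9 | T4 9-18 | T2 18-19 | T3 19-25 |
Completion: T1=1  T2=19  T3=25  T4=18

T2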